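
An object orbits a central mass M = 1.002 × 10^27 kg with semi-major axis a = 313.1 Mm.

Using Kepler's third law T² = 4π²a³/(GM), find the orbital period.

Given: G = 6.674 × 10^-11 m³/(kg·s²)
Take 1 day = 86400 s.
M = 1.002 × 10^27 kg
GM = G × M = 6.674 × 10^-11 × 1.002 × 10^27 = 6.68735 × 10^16 m³/s²
a = 313.1 Mm = 3.131 × 10^8 m
a³ = 3.06937 × 10^25 m³
T = 2π √(a³/GM) = 2π √((3.06937 × 10^25) / (6.68735 × 10^16)) = 2π × 21423.9 s
T = 134610 s ≈ 1.558 days

Final answer: 1.558 days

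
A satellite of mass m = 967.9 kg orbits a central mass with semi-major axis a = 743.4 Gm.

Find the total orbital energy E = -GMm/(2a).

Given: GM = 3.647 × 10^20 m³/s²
a = 743.4 Gm = 7.434 × 10^11 m
GM = 3.647 × 10^20 m³/s²
2a = 1.4868 × 10^12 m
GMm = 3.647 × 10^20 × 967.9 = 3.52993 × 10^23 m³·kg/s²
E = −GMm/(2a) = -2.37418 × 10^11 J ≈ -237.4 GJ

Final answer: -237.4 GJ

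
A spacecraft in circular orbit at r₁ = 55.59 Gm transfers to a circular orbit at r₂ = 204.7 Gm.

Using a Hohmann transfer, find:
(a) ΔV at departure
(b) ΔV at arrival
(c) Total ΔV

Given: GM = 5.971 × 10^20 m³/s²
r₁ = 55.59 Gm = 5.559 × 10^10 m
r₂ = 204.7 Gm = 2.047 × 10^11 m
GM = 5.971 × 10^20 m³/s²
Transfer ellipse: a_t = (r₁ + r₂)/2 = 1.30145 × 10^11 m
Circular speed at r₁: v₁ = √(GM/r₁) = 103639 m/s
Transfer speed at r₁ (periapsis): v₁ₜ = √(GM(2/r₁ − 1/a_t)) = 129978 m/s
(a) ΔV₁ = v₁ₜ − v₁ = 26338.7 m/s ≈ 26.34 km/s
Circular speed at r₂: v₂ = √(GM/r₂) = 54008.8 m/s
Transfer speed at r₂ (apoapsis): v₂ₜ = √(GM(2/r₂ − 1/a_t)) = 35297.9 m/s
(b) ΔV₂ = v₂ − v₂ₜ = 18710.9 m/s ≈ 18.71 km/s
(c) ΔV_total = ΔV₁ + ΔV₂ = 45049.6 m/s ≈ 45.05 km/s

Final answer:
(a) ΔV₁ = 26.34 km/s
(b) ΔV₂ = 18.71 km/s
(c) ΔV_total = 45.05 km/s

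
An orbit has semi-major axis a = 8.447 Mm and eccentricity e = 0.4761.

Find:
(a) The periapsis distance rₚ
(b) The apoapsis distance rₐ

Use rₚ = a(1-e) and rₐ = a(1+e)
a = 8.447 Mm = 8.447 × 10^6 m
e = 0.4761:  1 − e = 0.5239,  1 + e = 1.4761
(a) rₚ = a(1 − e) = 8.447 × 10^6 m × 0.5239 = 4.42538 × 10^6 m ≈ 4.425 Mm
(b) rₐ = a(1 + e) = 8.447 × 10^6 m × 1.4761 = 1.24686 × 10^7 m ≈ 12.47 Mm

Final answer:
(a) rₚ = 4.425 Mm
(b) rₐ = 12.47 Mm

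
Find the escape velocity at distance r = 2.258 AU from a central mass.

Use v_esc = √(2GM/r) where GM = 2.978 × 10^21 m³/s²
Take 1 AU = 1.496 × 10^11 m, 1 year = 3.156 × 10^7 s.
r = 2.258 AU = 3.37797 × 10^11 m
GM = 2.978 × 10^21 m³/s²
2GM/r = 2 × (2.978 × 10^21) / (3.37797 × 10^11) = 1.76319 × 10^10 m²/s²
v_esc = √(2GM/r) = 132785 m/s ≈ 28.01 AU/year

Final answer: 28.01 AU/year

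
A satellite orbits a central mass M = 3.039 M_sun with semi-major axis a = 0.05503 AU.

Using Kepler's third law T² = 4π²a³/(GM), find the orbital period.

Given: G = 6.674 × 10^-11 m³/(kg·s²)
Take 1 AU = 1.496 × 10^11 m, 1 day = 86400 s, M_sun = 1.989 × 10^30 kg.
M = 3.039 M_sun = 6.04457 × 10^30 kg
GM = G × M = 6.674 × 10^-11 × 6.04457 × 10^30 = 4.03415 × 10^20 m³/s²
a = 0.05503 AU = 8.23249 × 10^9 m
a³ = 5.57947 × 10^29 m³
T = 2π √(a³/GM) = 2π √((5.57947 × 10^29) / (4.03415 × 10^20)) = 2π × 37189.5 s
T = 233669 s ≈ 2.704 days

Final answer: 2.704 days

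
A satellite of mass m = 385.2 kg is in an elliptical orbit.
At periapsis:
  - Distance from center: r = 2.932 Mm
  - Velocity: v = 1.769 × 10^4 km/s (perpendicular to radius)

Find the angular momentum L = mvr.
r = 2.932 Mm = 2.932 × 10^6 m
v = 1.769 × 10^4 km/s = 1.769 × 10^7 m/s
vr = 1.769 × 10^7 × 2.932 × 10^6 = 5.18671 × 10^13 m²/s
L = m × vr = 385.2 × 5.18671 × 10^13 = 1.99792 × 10^16 kg·m²/s ≈ 1.998 × 10^16 kg·m²/s

Final answer: L = 1.998 × 10^16 kg·m²/s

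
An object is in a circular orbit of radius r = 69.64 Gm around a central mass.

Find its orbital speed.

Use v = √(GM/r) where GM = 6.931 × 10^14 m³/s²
r = 69.64 Gm = 6.964 × 10^10 m
GM = 6.931 × 10^14 m³/s²
GM/r = (6.931 × 10^14) / (6.964 × 10^10) = 9952.61 m²/s²
v = √(GM/r) = 99.7628 m/s ≈ 99.76 m/s

Final answer: 99.76 m/s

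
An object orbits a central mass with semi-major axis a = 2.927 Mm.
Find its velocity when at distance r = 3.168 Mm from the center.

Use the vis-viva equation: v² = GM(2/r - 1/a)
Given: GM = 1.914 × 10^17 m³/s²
a = 2.927 Mm = 2.927 × 10^6 m
r = 3.168 Mm = 3.168 × 10^6 m
GM = 1.914 × 10^17 m³/s²
2/r − 1/a = 6.31313 × 10^-7 − 3.41647 × 10^-7 = 2.89666 × 10^-7 m⁻¹
v² = GM (2/r − 1/a) = 5.54421 × 10^10 m²/s²
v = 235462 m/s ≈ 235.5 km/s

Final answer: 235.5 km/s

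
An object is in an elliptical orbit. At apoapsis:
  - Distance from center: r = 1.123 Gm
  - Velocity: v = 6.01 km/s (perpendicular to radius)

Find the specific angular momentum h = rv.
r = 1.123 Gm = 1.123 × 10^9 m
v = 6.01 km/s = 6010 m/s
h = rv = 1.123 × 10^9 × 6010 = 6.74923 × 10^12 m²/s ≈ 6.749 × 10^12 m²/s

Final answer: h = 6.749 × 10^12 m²/s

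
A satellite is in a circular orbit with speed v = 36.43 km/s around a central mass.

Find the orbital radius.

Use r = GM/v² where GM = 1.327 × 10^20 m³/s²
v = 36.43 km/s = 36430 m/s
GM = 1.327 × 10^20 m³/s²
v² = 1.32714 × 10^9 m²/s²
r = GM/v² = (1.327 × 10^20) / (1.32714 × 10^9) = 9.99891 × 10^10 m ≈ 99.99 Gm

Final answer: 99.99 Gm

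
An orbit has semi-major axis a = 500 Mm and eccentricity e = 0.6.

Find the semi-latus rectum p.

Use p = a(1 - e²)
a = 500 Mm = 5 × 10^8 m
e = 0.6,  e² = 0.36,  1 − e² = 0.64
p = a(1 − e²) = 5 × 10^8 m × 0.64 = 3.2 × 10^8 m ≈ 320 Mm

Final answer: p = 320 Mm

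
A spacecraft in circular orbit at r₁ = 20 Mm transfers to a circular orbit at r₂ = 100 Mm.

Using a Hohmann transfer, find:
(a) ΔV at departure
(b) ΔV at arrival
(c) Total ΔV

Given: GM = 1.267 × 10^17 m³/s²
r₁ = 20 Mm = 2 × 10^7 m
r₂ = 100 Mm = 1 × 10^8 m
GM = 1.267 × 10^17 m³/s²
Transfer ellipse: a_t = (r₁ + r₂)/2 = 6 × 10^7 m
Circular speed at r₁: v₁ = √(GM/r₁) = 79592.7 m/s
Transfer speed at r₁ (periapsis): v₁ₜ = √(GM(2/r₁ − 1/a_t)) = 102754 m/s
(a) ΔV₁ = v₁ₜ − v₁ = 23161 m/s ≈ 23.16 km/s
Circular speed at r₂: v₂ = √(GM/r₂) = 35594.9 m/s
Transfer speed at r₂ (apoapsis): v₂ₜ = √(GM(2/r₂ − 1/a_t)) = 20550.8 m/s
(b) ΔV₂ = v₂ − v₂ₜ = 15044.2 m/s ≈ 15.04 km/s
(c) ΔV_total = ΔV₁ + ΔV₂ = 38205.2 m/s ≈ 38.21 km/s

Final answer:
(a) ΔV₁ = 23.16 km/s
(b) ΔV₂ = 15.04 km/s
(c) ΔV_total = 38.21 km/s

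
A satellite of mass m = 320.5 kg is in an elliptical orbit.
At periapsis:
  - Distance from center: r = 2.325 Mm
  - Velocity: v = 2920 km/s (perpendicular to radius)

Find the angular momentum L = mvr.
r = 2.325 Mm = 2.325 × 10^6 m
v = 2920 km/s = 2.92 × 10^6 m/s
vr = 2.92 × 10^6 × 2.325 × 10^6 = 6.789 × 10^12 m²/s
L = m × vr = 320.5 × 6.789 × 10^12 = 2.17587 × 10^15 kg·m²/s ≈ 2.176 × 10^15 kg·m²/s

Final answer: L = 2.176 × 10^15 kg·m²/s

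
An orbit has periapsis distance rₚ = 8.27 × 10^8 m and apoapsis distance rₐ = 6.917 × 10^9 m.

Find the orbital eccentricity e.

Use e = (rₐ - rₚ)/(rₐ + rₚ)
rₚ = 8.27 × 10^8 m
rₐ = 6.917 × 10^9 m
rₐ − rₚ = 6.09 × 10^9 m
rₐ + rₚ = 7.744 × 10^9 m
e = (rₐ − rₚ)/(rₐ + rₚ) = 0.786415

Final answer: e = 0.7864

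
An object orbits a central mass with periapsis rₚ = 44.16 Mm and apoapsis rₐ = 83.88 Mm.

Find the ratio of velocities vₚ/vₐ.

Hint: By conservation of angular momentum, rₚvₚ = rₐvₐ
rₚ = 44.16 Mm = 4.416 × 10^7 m
rₐ = 83.88 Mm = 8.388 × 10^7 m
rₚvₚ = rₐvₐ  ⇒  vₚ/vₐ = rₐ/rₚ
vₚ/vₐ = (8.388 × 10^7) / (4.416 × 10^7) = 1.89946

Final answer: vₚ/vₐ = 1.899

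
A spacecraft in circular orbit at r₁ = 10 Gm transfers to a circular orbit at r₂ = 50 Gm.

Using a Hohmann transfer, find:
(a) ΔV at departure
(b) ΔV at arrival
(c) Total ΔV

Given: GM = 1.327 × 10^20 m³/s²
r₁ = 10 Gm = 1 × 10^10 m
r₂ = 50 Gm = 5 × 10^10 m
GM = 1.327 × 10^20 m³/s²
Transfer ellipse: a_t = (r₁ + r₂)/2 = 3 × 10^10 m
Circular speed at r₁: v₁ = √(GM/r₁) = 115195 m/s
Transfer speed at r₁ (periapsis): v₁ₜ = √(GM(2/r₁ − 1/a_t)) = 148717 m/s
(a) ΔV₁ = v₁ₜ − v₁ = 33521.2 m/s ≈ 33.52 km/s
Circular speed at r₂: v₂ = √(GM/r₂) = 51517 m/s
Transfer speed at r₂ (apoapsis): v₂ₜ = √(GM(2/r₂ − 1/a_t)) = 29743.3 m/s
(b) ΔV₂ = v₂ − v₂ₜ = 21773.6 m/s ≈ 21.77 km/s
(c) ΔV_total = ΔV₁ + ΔV₂ = 55294.9 m/s ≈ 55.29 km/s

Final answer:
(a) ΔV₁ = 33.52 km/s
(b) ΔV₂ = 21.77 km/s
(c) ΔV_total = 55.29 km/s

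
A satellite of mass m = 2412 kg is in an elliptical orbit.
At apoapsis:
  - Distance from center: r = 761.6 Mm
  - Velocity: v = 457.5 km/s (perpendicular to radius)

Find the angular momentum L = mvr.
r = 761.6 Mm = 7.616 × 10^8 m
v = 457.5 km/s = 457500 m/s
vr = 457500 × 7.616 × 10^8 = 3.48432 × 10^14 m²/s
L = m × vr = 2412 × 3.48432 × 10^14 = 8.40418 × 10^17 kg·m²/s ≈ 8.404 × 10^17 kg·m²/s

Final answer: L = 8.404 × 10^17 kg·m²/s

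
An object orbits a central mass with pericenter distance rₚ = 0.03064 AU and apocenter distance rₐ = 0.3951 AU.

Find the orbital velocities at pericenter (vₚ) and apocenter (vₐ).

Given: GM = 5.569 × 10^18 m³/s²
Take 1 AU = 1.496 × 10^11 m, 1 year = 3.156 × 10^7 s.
rₚ = 0.03064 AU = 4.58374 × 10^9 m
rₐ = 0.3951 AU = 5.9107 × 10^10 m
GM = 5.569 × 10^18 m³/s²
a = (rₚ + rₐ)/2 = 3.18454 × 10^10 m
Vis-viva: v² = GM (2/r − 1/a)
vₚ² = 5.569 × 10^18 × (4.36325 × 10^-10 − 3.14018 × 10^-11) = 2.25501 × 10^9 m²/s²
vₚ = 47487 m/s ≈ 10.02 AU/year
vₐ² = 5.569 × 10^18 × (3.3837 × 10^-11 − 3.14018 × 10^-11) = 1.35617 × 10^7 m²/s²
vₐ = 3682.62 m/s ≈ 0.7769 AU/year

Final answer: vₚ = 10.02 AU/year, vₐ = 0.7769 AU/year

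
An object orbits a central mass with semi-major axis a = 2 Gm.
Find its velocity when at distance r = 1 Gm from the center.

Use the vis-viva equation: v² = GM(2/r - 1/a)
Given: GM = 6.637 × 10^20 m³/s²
a = 2 Gm = 2 × 10^9 m
r = 1 Gm = 1 × 10^9 m
GM = 6.637 × 10^20 m³/s²
2/r − 1/a = 2 × 10^-9 − 5 × 10^-10 = 1.5 × 10^-9 m⁻¹
v² = GM (2/r − 1/a) = 9.9555 × 10^11 m²/s²
v = 997773 m/s ≈ 997.8 km/s

Final answer: 997.8 km/s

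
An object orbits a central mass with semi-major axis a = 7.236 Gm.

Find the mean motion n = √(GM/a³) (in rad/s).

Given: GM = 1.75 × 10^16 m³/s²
a = 7.236 Gm = 7.236 × 10^9 m
GM = 1.75 × 10^16 m³/s²
a³ = 3.78875 × 10^29 m³
GM/a³ = (1.75 × 10^16) / (3.78875 × 10^29) = 4.61894 × 10^-14 s⁻²
n = √(GM/a³) = 2.14917 × 10^-7 rad/s ≈ 2.149 × 10^-7 rad/s

Final answer: n = 2.149 × 10^-7 rad/s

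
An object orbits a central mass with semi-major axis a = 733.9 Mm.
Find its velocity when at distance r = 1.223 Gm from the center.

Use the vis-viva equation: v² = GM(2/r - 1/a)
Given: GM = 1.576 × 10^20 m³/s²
a = 733.9 Mm = 7.339 × 10^8 m
r = 1.223 Gm = 1.223 × 10^9 m
GM = 1.576 × 10^20 m³/s²
2/r − 1/a = 1.63532 × 10^-9 − 1.36258 × 10^-9 = 2.7274 × 10^-10 m⁻¹
v² = GM (2/r − 1/a) = 4.29837 × 10^10 m²/s²
v = 207325 m/s ≈ 207.3 km/s

Final answer: 207.3 km/s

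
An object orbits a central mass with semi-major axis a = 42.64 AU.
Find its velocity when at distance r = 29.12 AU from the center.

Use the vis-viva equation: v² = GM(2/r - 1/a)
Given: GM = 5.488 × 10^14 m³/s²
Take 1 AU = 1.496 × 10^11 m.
a = 42.64 AU = 6.37894 × 10^12 m
r = 29.12 AU = 4.35635 × 10^12 m
GM = 5.488 × 10^14 m³/s²
2/r − 1/a = 4.591 × 10^-13 − 1.56766 × 10^-13 = 3.02334 × 10^-13 m⁻¹
v² = GM (2/r − 1/a) = 165.921 m²/s²
v = 12.881 m/s ≈ 12.88 m/s

Final answer: 12.88 m/s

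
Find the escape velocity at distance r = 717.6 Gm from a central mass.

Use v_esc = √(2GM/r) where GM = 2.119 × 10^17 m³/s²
r = 717.6 Gm = 7.176 × 10^11 m
GM = 2.119 × 10^17 m³/s²
2GM/r = 2 × (2.119 × 10^17) / (7.176 × 10^11) = 590580 m²/s²
v_esc = √(2GM/r) = 768.492 m/s ≈ 768.5 m/s

Final answer: 768.5 m/s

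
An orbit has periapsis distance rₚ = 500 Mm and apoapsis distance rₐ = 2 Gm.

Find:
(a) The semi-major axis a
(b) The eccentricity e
rₚ = 500 Mm = 5 × 10^8 m
rₐ = 2 Gm = 2 × 10^9 m
(a) a = (rₚ + rₐ)/2 = 1.25 × 10^9 m ≈ 1.25 Gm
(b) e = (rₐ − rₚ)/(rₐ + rₚ) = (1.5 × 10^9) / (2.5 × 10^9) = 0.6

Final answer:
(a) a = 1.25 Gm
(b) e = 0.6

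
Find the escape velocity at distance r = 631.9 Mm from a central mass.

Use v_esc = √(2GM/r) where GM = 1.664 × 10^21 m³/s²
r = 631.9 Mm = 6.319 × 10^8 m
GM = 1.664 × 10^21 m³/s²
2GM/r = 2 × (1.664 × 10^21) / (6.319 × 10^8) = 5.26666 × 10^12 m²/s²
v_esc = √(2GM/r) = 2.29492 × 10^6 m/s ≈ 2295 km/s

Final answer: 2295 km/s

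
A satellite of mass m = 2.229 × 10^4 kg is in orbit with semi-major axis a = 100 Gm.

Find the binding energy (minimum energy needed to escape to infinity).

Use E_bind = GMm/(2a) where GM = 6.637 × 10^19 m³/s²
a = 100 Gm = 1 × 10^11 m
GM = 6.637 × 10^19 m³/s²
m = 2.229 × 10^4 kg
GMm = 6.637 × 10^19 × 22290 = 1.47939 × 10^24 m³·kg/s²
2a = 2 × 10^11 m
E_bind = GMm/(2a) = 7.39694 × 10^12 J ≈ 7.397 TJ

Final answer: 7.397 TJ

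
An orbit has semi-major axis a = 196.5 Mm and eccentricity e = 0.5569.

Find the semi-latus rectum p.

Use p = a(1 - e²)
a = 196.5 Mm = 1.965 × 10^8 m
e = 0.5569,  e² = 0.310138,  1 − e² = 0.689862
p = a(1 − e²) = 1.965 × 10^8 m × 0.689862 = 1.35558 × 10^8 m ≈ 135.6 Mm

Final answer: p = 135.6 Mm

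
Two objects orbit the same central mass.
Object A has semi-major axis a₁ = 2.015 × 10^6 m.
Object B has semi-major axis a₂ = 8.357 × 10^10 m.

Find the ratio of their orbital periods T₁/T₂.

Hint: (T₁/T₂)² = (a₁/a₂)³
a₁ = 2.015 × 10^6 m
a₂ = 8.357 × 10^10 m
a₁/a₂ = 2.41115 × 10^-5
T₁/T₂ = (a₁/a₂)^(3/2) = (2.41115 × 10^-5)^1.5 = 1.18396 × 10^-7

Final answer: T₁/T₂ = 1.184 × 10^-7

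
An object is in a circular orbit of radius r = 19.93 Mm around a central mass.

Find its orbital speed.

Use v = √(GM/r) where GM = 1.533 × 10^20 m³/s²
r = 19.93 Mm = 1.993 × 10^7 m
GM = 1.533 × 10^20 m³/s²
GM/r = (1.533 × 10^20) / (1.993 × 10^7) = 7.69192 × 10^12 m²/s²
v = √(GM/r) = 2.77343 × 10^6 m/s ≈ 2773 km/s

Final answer: 2773 km/s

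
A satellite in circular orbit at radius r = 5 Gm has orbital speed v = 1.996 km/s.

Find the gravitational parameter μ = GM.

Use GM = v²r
r = 5 Gm = 5 × 10^9 m
v = 1.996 km/s = 1996 m/s
v² = 3.98402 × 10^6 m²/s²
GM = v²r = 3.98402 × 10^6 × 5 × 10^9 = 1.99201 × 10^16 m³/s²
GM ≈ 1.992 × 10^16 m³/s²

Final answer: GM = 1.992 × 10^16 m³/s²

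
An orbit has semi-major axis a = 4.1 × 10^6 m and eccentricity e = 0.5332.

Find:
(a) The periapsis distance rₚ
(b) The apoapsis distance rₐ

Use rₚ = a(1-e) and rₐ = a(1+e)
a = 4.1 × 10^6 m
e = 0.5332:  1 − e = 0.4668,  1 + e = 1.5332
(a) rₚ = a(1 − e) = 4.1 × 10^6 m × 0.4668 = 1.91388 × 10^6 m ≈ 1.914 × 10^6 m
(b) rₐ = a(1 + e) = 4.1 × 10^6 m × 1.5332 = 6.28612 × 10^6 m ≈ 6.286 × 10^6 m

Final answer:
(a) rₚ = 1.914 × 10^6 m
(b) rₐ = 6.286 × 10^6 m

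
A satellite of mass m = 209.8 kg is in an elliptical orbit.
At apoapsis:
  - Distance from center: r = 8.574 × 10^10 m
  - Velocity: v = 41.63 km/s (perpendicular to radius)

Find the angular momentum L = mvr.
r = 8.574 × 10^10 m
v = 41.63 km/s = 41630 m/s
vr = 41630 × 8.574 × 10^10 = 3.56936 × 10^15 m²/s
L = m × vr = 209.8 × 3.56936 × 10^15 = 7.48851 × 10^17 kg·m²/s ≈ 7.489 × 10^17 kg·m²/s

Final answer: L = 7.489 × 10^17 kg·m²/s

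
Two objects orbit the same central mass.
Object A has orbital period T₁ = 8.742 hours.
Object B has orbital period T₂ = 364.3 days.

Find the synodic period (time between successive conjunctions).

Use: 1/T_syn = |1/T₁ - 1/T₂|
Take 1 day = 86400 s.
T₁ = 8.742 hours = 31471.2 s
T₂ = 364.3 days = 3.14755 × 10^7 s
1/T₁ = 3.17751 × 10^-5 s⁻¹
1/T₂ = 3.17707 × 10^-8 s⁻¹
|1/T₁ − 1/T₂| = 3.17433 × 10^-5 s⁻¹
T_syn = 1 / |1/T₁ − 1/T₂| = 31502.7 s ≈ 8.751 hours

Final answer: T_syn = 8.751 hours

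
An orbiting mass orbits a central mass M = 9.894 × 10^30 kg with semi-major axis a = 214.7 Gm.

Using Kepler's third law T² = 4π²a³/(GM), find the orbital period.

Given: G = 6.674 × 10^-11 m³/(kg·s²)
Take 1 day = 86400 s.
M = 9.894 × 10^30 kg
GM = G × M = 6.674 × 10^-11 × 9.894 × 10^30 = 6.60326 × 10^20 m³/s²
a = 214.7 Gm = 2.147 × 10^11 m
a³ = 9.89683 × 10^33 m³
T = 2π √(a³/GM) = 2π √((9.89683 × 10^33) / (6.60326 × 10^20)) = 2π × 3.87141 × 10^6 s
T = 2.43248 × 10^7 s ≈ 281.5 days

Final answer: 281.5 days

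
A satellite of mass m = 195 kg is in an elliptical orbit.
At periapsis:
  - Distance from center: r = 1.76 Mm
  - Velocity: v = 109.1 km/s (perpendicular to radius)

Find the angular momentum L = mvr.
r = 1.76 Mm = 1.76 × 10^6 m
v = 109.1 km/s = 109100 m/s
vr = 109100 × 1.76 × 10^6 = 1.92016 × 10^11 m²/s
L = m × vr = 195 × 1.92016 × 10^11 = 3.74431 × 10^13 kg·m²/s ≈ 3.744 × 10^13 kg·m²/s

Final answer: L = 3.744 × 10^13 kg·m²/s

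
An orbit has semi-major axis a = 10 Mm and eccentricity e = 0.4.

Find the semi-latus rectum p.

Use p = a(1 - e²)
a = 10 Mm = 1 × 10^7 m
e = 0.4,  e² = 0.16,  1 − e² = 0.84
p = a(1 − e²) = 1 × 10^7 m × 0.84 = 8.4 × 10^6 m ≈ 8.4 Mm

Final answer: p = 8.4 Mm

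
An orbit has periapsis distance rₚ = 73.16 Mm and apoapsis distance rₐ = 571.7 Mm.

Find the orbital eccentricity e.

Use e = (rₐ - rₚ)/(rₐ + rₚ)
rₚ = 73.16 Mm = 7.316 × 10^7 m
rₐ = 571.7 Mm = 5.717 × 10^8 m
rₐ − rₚ = 4.9854 × 10^8 m
rₐ + rₚ = 6.4486 × 10^8 m
e = (rₐ − rₚ)/(rₐ + rₚ) = 0.773098

Final answer: e = 0.7731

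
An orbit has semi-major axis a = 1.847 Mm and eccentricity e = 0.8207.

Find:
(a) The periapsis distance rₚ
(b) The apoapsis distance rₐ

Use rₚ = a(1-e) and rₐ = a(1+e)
a = 1.847 Mm = 1.847 × 10^6 m
e = 0.8207:  1 − e = 0.1793,  1 + e = 1.8207
(a) rₚ = a(1 − e) = 1.847 × 10^6 m × 0.1793 = 331167 m ≈ 331.2 km
(b) rₐ = a(1 + e) = 1.847 × 10^6 m × 1.8207 = 3.36283 × 10^6 m ≈ 3.363 Mm

Final answer:
(a) rₚ = 331.2 km
(b) rₐ = 3.363 Mm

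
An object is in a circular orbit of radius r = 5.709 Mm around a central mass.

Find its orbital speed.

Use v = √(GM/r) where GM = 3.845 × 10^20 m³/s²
r = 5.709 Mm = 5.709 × 10^6 m
GM = 3.845 × 10^20 m³/s²
GM/r = (3.845 × 10^20) / (5.709 × 10^6) = 6.73498 × 10^13 m²/s²
v = √(GM/r) = 8.20669 × 10^6 m/s ≈ 8207 km/s

Final answer: 8207 km/s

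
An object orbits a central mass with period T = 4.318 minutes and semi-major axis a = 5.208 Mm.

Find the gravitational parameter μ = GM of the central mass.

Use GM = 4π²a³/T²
T = 4.318 minutes = 259.08 s
a = 5.208 Mm = 5.208 × 10^6 m
a³ = 1.41258 × 10^20 m³
T² = 67122.4 s²
GM = 4π² × (1.41258 × 10^20) / 67122.4 = 8.30816 × 10^16 m³/s²
GM ≈ 8.308 × 10^16 m³/s²

Final answer: GM = 8.308 × 10^16 m³/s²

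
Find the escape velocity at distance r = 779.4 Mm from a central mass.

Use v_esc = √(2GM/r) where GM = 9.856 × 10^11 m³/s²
r = 779.4 Mm = 7.794 × 10^8 m
GM = 9.856 × 10^11 m³/s²
2GM/r = 2 × (9.856 × 10^11) / (7.794 × 10^8) = 2529.12 m²/s²
v_esc = √(2GM/r) = 50.2904 m/s ≈ 50.29 m/s

Final answer: 50.29 m/s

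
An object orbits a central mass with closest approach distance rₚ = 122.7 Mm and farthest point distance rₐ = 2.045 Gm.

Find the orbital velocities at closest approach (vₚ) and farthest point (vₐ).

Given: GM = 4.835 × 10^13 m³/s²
rₚ = 122.7 Mm = 1.227 × 10^8 m
rₐ = 2.045 Gm = 2.045 × 10^9 m
GM = 4.835 × 10^13 m³/s²
a = (rₚ + rₐ)/2 = 1.08385 × 10^9 m
Vis-viva: v² = GM (2/r − 1/a)
vₚ² = 4.835 × 10^13 × (1.62999 × 10^-8 − 9.22637 × 10^-10) = 743492 m²/s²
vₚ = 862.26 m/s ≈ 862.3 m/s
vₐ² = 4.835 × 10^13 × (9.77995 × 10^-10 − 9.22637 × 10^-10) = 2676.57 m²/s²
vₐ = 51.7356 m/s ≈ 51.74 m/s

Final answer: vₚ = 862.3 m/s, vₐ = 51.74 m/s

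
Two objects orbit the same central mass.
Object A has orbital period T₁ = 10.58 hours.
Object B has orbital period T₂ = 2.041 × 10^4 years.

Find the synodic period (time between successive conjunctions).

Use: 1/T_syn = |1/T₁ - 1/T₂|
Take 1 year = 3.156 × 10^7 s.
T₁ = 10.58 hours = 38088 s
T₂ = 2.041 × 10^4 years = 6.4414 × 10^11 s
1/T₁ = 2.6255 × 10^-5 s⁻¹
1/T₂ = 1.55246 × 10^-12 s⁻¹
|1/T₁ − 1/T₂| = 2.6255 × 10^-5 s⁻¹
T_syn = 1 / |1/T₁ − 1/T₂| = 38088 s ≈ 10.58 hours

Final answer: T_syn = 10.58 hours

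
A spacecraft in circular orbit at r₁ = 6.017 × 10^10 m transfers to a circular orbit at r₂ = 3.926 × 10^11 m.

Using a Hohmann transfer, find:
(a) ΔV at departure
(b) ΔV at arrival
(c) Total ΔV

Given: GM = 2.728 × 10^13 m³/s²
r₁ = 6.017 × 10^10 m
r₂ = 3.926 × 10^11 m
GM = 2.728 × 10^13 m³/s²
Transfer ellipse: a_t = (r₁ + r₂)/2 = 2.26385 × 10^11 m
Circular speed at r₁: v₁ = √(GM/r₁) = 21.2928 m/s
Transfer speed at r₁ (periapsis): v₁ₜ = √(GM(2/r₁ − 1/a_t)) = 28.0404 m/s
(a) ΔV₁ = v₁ₜ − v₁ = 6.74758 m/s ≈ 6.748 m/s
Circular speed at r₂: v₂ = √(GM/r₂) = 8.3358 m/s
Transfer speed at r₂ (apoapsis): v₂ₜ = √(GM(2/r₂ − 1/a_t)) = 4.29747 m/s
(b) ΔV₂ = v₂ − v₂ₜ = 4.03832 m/s ≈ 4.038 m/s
(c) ΔV_total = ΔV₁ + ΔV₂ = 10.7859 m/s ≈ 10.79 m/s

Final answer:
(a) ΔV₁ = 6.748 m/s
(b) ΔV₂ = 4.038 m/s
(c) ΔV_total = 10.79 m/s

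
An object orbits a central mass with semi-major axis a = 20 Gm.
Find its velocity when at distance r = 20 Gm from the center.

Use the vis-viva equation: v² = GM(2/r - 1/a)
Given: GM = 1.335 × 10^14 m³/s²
a = 20 Gm = 2 × 10^10 m
r = 20 Gm = 2 × 10^10 m
GM = 1.335 × 10^14 m³/s²
2/r − 1/a = 1 × 10^-10 − 5 × 10^-11 = 5 × 10^-11 m⁻¹
v² = GM (2/r − 1/a) = 6675 m²/s²
v = 81.7007 m/s ≈ 81.7 m/s

Final answer: 81.7 m/s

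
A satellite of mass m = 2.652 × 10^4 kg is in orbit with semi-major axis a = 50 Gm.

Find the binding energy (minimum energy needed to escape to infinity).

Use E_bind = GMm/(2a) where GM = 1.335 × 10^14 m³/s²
a = 50 Gm = 5 × 10^10 m
GM = 1.335 × 10^14 m³/s²
m = 2.652 × 10^4 kg
GMm = 1.335 × 10^14 × 26520 = 3.54042 × 10^18 m³·kg/s²
2a = 1 × 10^11 m
E_bind = GMm/(2a) = 3.54042 × 10^7 J ≈ 35.4 MJ

Final answer: 35.4 MJ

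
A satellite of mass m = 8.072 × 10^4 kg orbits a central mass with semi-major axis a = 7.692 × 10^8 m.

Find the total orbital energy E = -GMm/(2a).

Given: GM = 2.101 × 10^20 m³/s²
a = 7.692 × 10^8 m
GM = 2.101 × 10^20 m³/s²
2a = 1.5384 × 10^9 m
GMm = 2.101 × 10^20 × 80720 = 1.69593 × 10^25 m³·kg/s²
E = −GMm/(2a) = -1.1024 × 10^16 J ≈ -11.02 PJ

Final answer: -11.02 PJ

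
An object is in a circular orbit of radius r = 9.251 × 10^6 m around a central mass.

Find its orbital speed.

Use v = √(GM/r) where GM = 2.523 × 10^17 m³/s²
r = 9.251 × 10^6 m
GM = 2.523 × 10^17 m³/s²
GM/r = (2.523 × 10^17) / (9.251 × 10^6) = 2.72727 × 10^10 m²/s²
v = √(GM/r) = 165145 m/s ≈ 165.1 km/s

Final answer: 165.1 km/s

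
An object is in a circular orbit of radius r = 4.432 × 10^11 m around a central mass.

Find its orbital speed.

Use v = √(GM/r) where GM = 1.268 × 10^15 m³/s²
r = 4.432 × 10^11 m
GM = 1.268 × 10^15 m³/s²
GM/r = (1.268 × 10^15) / (4.432 × 10^11) = 2861.01 m²/s²
v = √(GM/r) = 53.4884 m/s ≈ 53.49 m/s

Final answer: 53.49 m/s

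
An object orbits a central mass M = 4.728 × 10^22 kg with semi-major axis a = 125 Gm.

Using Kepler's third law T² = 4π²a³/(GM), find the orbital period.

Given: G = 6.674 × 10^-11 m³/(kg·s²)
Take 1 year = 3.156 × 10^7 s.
M = 4.728 × 10^22 kg
GM = G × M = 6.674 × 10^-11 × 4.728 × 10^22 = 3.15547 × 10^12 m³/s²
a = 125 Gm = 1.25 × 10^11 m
a³ = 1.95313 × 10^33 m³
T = 2π √(a³/GM) = 2π √((1.95313 × 10^33) / (3.15547 × 10^12)) = 2π × 2.4879 × 10^10 s
T = 1.56319 × 10^11 s ≈ 4953 years

Final answer: 4953 years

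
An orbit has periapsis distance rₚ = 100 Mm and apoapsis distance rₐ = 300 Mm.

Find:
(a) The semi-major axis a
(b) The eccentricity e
rₚ = 100 Mm = 1 × 10^8 m
rₐ = 300 Mm = 3 × 10^8 m
(a) a = (rₚ + rₐ)/2 = 2 × 10^8 m ≈ 200 Mm
(b) e = (rₐ − rₚ)/(rₐ + rₚ) = (2 × 10^8) / (4 × 10^8) = 0.5

Final answer:
(a) a = 200 Mm
(b) e = 0.5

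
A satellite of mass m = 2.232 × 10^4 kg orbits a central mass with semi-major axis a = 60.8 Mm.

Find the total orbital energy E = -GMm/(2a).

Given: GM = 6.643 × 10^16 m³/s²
a = 60.8 Mm = 6.08 × 10^7 m
GM = 6.643 × 10^16 m³/s²
2a = 1.216 × 10^8 m
GMm = 6.643 × 10^16 × 22320 = 1.48272 × 10^21 m³·kg/s²
E = −GMm/(2a) = -1.21934 × 10^13 J ≈ -12.19 TJ

Final answer: -12.19 TJ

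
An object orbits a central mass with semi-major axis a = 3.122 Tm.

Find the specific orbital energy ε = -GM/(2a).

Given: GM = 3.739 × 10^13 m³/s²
a = 3.122 Tm = 3.122 × 10^12 m
GM = 3.739 × 10^13 m³/s²
2a = 6.244 × 10^12 m
ε = −GM/(2a) = -5.98815 J/kg ≈ -5.988 J/kg

Final answer: -5.988 J/kg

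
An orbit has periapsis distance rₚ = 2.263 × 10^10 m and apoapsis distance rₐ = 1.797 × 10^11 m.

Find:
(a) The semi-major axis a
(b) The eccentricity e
rₚ = 2.263 × 10^10 m
rₐ = 1.797 × 10^11 m
(a) a = (rₚ + rₐ)/2 = 1.01165 × 10^11 m ≈ 1.012 × 10^11 m
(b) e = (rₐ − rₚ)/(rₐ + rₚ) = (1.5707 × 10^11) / (2.0233 × 10^11) = 0.776306

Final answer:
(a) a = 1.012 × 10^11 m
(b) e = 0.7763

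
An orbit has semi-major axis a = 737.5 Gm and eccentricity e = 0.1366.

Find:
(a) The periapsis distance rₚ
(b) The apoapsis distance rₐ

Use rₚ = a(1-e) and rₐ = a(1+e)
a = 737.5 Gm = 7.375 × 10^11 m
e = 0.1366:  1 − e = 0.8634,  1 + e = 1.1366
(a) rₚ = a(1 − e) = 7.375 × 10^11 m × 0.8634 = 6.36758 × 10^11 m ≈ 636.8 Gm
(b) rₐ = a(1 + e) = 7.375 × 10^11 m × 1.1366 = 8.38242 × 10^11 m ≈ 838.2 Gm

Final answer:
(a) rₚ = 636.8 Gm
(b) rₐ = 838.2 Gm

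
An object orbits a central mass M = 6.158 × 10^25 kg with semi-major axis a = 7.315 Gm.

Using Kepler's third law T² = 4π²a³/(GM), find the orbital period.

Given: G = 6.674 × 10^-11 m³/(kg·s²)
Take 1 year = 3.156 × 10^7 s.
M = 6.158 × 10^25 kg
GM = G × M = 6.674 × 10^-11 × 6.158 × 10^25 = 4.10985 × 10^15 m³/s²
a = 7.315 Gm = 7.315 × 10^9 m
a³ = 3.9142 × 10^29 m³
T = 2π √(a³/GM) = 2π √((3.9142 × 10^29) / (4.10985 × 10^15)) = 2π × 9.75907 × 10^6 s
T = 6.13181 × 10^7 s ≈ 1.943 years

Final answer: 1.943 years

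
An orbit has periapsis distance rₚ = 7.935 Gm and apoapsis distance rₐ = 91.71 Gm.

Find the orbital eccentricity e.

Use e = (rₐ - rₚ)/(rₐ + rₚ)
rₚ = 7.935 Gm = 7.935 × 10^9 m
rₐ = 91.71 Gm = 9.171 × 10^10 m
rₐ − rₚ = 8.3775 × 10^10 m
rₐ + rₚ = 9.9645 × 10^10 m
e = (rₐ − rₚ)/(rₐ + rₚ) = 0.840735

Final answer: e = 0.8407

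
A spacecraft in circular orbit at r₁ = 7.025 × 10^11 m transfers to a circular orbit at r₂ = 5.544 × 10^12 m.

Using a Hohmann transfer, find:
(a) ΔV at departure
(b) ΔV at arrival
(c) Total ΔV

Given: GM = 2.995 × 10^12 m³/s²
r₁ = 7.025 × 10^11 m
r₂ = 5.544 × 10^12 m
GM = 2.995 × 10^12 m³/s²
Transfer ellipse: a_t = (r₁ + r₂)/2 = 3.12325 × 10^12 m
Circular speed at r₁: v₁ = √(GM/r₁) = 2.06479 m/s
Transfer speed at r₁ (periapsis): v₁ₜ = √(GM(2/r₁ − 1/a_t)) = 2.75095 m/s
(a) ΔV₁ = v₁ₜ − v₁ = 0.686168 m/s ≈ 0.6862 m/s
Circular speed at r₂: v₂ = √(GM/r₂) = 0.734999 m/s
Transfer speed at r₂ (apoapsis): v₂ₜ = √(GM(2/r₂ − 1/a_t)) = 0.348583 m/s
(b) ΔV₂ = v₂ − v₂ₜ = 0.386416 m/s ≈ 0.3864 m/s
(c) ΔV_total = ΔV₁ + ΔV₂ = 1.07258 m/s ≈ 1.073 m/s

Final answer:
(a) ΔV₁ = 0.6862 m/s
(b) ΔV₂ = 0.3864 m/s
(c) ΔV_total = 1.073 m/s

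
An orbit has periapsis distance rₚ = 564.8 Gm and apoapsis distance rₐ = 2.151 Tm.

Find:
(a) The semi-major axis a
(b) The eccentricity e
rₚ = 564.8 Gm = 5.648 × 10^11 m
rₐ = 2.151 Tm = 2.151 × 10^12 m
(a) a = (rₚ + rₐ)/2 = 1.3579 × 10^12 m ≈ 1.358 Tm
(b) e = (rₐ − rₚ)/(rₐ + rₚ) = (1.5862 × 10^12) / (2.7158 × 10^12) = 0.584064

Final answer:
(a) a = 1.358 Tm
(b) e = 0.5841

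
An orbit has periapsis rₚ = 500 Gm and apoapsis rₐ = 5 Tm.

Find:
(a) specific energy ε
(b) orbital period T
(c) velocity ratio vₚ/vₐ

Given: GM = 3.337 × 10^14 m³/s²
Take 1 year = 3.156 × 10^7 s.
rₚ = 500 Gm = 5 × 10^11 m
rₐ = 5 Tm = 5 × 10^12 m
GM = 3.337 × 10^14 m³/s²
a = (rₚ + rₐ)/2 = 2.75 × 10^12 m
e = (rₐ − rₚ)/(rₐ + rₚ) = (4.5 × 10^12) / (5.5 × 10^12) = 0.818182
(a) 2a = 5.5 × 10^12 m;  ε = −GM/(2a) = -60.6727 J/kg ≈ -60.67 J/kg
(b) a³ = 2.07969 × 10^37 m³;  T = 2π √(a³/GM) = 2π × 2.49644 × 10^11 s = 1.56856 × 10^12 s ≈ 4.97 × 10^4 years
(c) vₚ/vₐ = rₐ/rₚ (angular momentum) = (5 × 10^12) / (5 × 10^11) = 10 ≈ 10

Final answer:
(a) specific energy ε = -60.67 J/kg
(b) orbital period T = 4.97 × 10^4 years
(c) velocity ratio vₚ/vₐ = 10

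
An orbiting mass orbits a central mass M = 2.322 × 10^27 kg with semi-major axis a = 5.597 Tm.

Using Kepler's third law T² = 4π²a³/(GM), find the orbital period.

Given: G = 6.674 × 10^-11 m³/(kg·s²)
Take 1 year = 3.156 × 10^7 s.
M = 2.322 × 10^27 kg
GM = G × M = 6.674 × 10^-11 × 2.322 × 10^27 = 1.5497 × 10^17 m³/s²
a = 5.597 Tm = 5.597 × 10^12 m
a³ = 1.75334 × 10^38 m³
T = 2π √(a³/GM) = 2π √((1.75334 × 10^38) / (1.5497 × 10^17)) = 2π × 3.36363 × 10^10 s
T = 2.11343 × 10^11 s ≈ 6697 years

Final answer: 6697 years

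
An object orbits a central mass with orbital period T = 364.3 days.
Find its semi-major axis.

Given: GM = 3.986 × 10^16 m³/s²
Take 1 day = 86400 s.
T = 364.3 days = 3.14755 × 10^7 s
GM = 3.986 × 10^16 m³/s²
Kepler's third law: a³ = GM T² / (4π²)
T² = 9.90708 × 10^14 s²
a³ = (3.986 × 10^16) × (9.90708 × 10^14) / (4π²) = 1.00028 × 10^30 m³
a = (a³)^(1/3) = 1.00009 × 10^10 m ≈ 10 Gm

Final answer: 10 Gm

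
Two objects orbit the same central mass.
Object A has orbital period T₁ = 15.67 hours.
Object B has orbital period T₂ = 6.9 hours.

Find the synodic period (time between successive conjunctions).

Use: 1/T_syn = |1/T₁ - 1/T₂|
T₁ = 15.67 hours = 56412 s
T₂ = 6.9 hours = 24840 s
1/T₁ = 1.77267 × 10^-5 s⁻¹
1/T₂ = 4.02576 × 10^-5 s⁻¹
|1/T₁ − 1/T₂| = 2.25309 × 10^-5 s⁻¹
T_syn = 1 / |1/T₁ − 1/T₂| = 44383.4 s ≈ 12.33 hours

Final answer: T_syn = 12.33 hours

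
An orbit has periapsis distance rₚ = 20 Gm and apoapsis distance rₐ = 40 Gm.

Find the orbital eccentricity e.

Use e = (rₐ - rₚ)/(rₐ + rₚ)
rₚ = 20 Gm = 2 × 10^10 m
rₐ = 40 Gm = 4 × 10^10 m
rₐ − rₚ = 2 × 10^10 m
rₐ + rₚ = 6 × 10^10 m
e = (rₐ − rₚ)/(rₐ + rₚ) = 0.333333

Final answer: e = 0.3333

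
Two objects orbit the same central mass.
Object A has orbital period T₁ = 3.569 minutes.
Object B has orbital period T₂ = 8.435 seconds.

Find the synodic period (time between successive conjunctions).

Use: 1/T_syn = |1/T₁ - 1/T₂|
T₁ = 3.569 minutes = 214.14 s
T₂ = 8.435 seconds
1/T₁ = 0.00466984 s⁻¹
1/T₂ = 0.118554 s⁻¹
|1/T₁ − 1/T₂| = 0.113884 s⁻¹
T_syn = 1 / |1/T₁ − 1/T₂| = 8.78088 s ≈ 8.781 seconds

Final answer: T_syn = 8.781 seconds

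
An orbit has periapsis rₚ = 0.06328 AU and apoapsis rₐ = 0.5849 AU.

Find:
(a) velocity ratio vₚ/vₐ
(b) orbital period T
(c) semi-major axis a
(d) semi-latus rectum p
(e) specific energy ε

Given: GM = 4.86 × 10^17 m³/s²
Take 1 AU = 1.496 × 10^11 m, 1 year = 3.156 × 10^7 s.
rₚ = 0.06328 AU = 9.46669 × 10^9 m
rₐ = 0.5849 AU = 8.7501 × 10^10 m
GM = 4.86 × 10^17 m³/s²
a = (rₚ + rₐ)/2 = 4.84839 × 10^10 m
e = (rₐ − rₚ)/(rₐ + rₚ) = (7.80344 × 10^10) / (9.69677 × 10^10) = 0.804746
(a) vₚ/vₐ = rₐ/rₚ (angular momentum) = (8.7501 × 10^10) / (9.46669 × 10^9) = 9.24305 ≈ 9.243
(b) a³ = 1.1397 × 10^32 m³;  T = 2π √(a³/GM) = 2π × 1.53136 × 10^7 s = 9.62183 × 10^7 s ≈ 3.049 years
(c) a = 4.84839 × 10^10 m ≈ 0.3241 AU
(d) 1 − e² = 0.352385;  p = a(1 − e²) = 4.84839 × 10^10 × 0.352385 = 1.7085 × 10^10 m ≈ 0.1142 AU
(e) 2a = 9.69677 × 10^10 m;  ε = −GM/(2a) = -5.01198 × 10^6 J/kg ≈ -5.012 MJ/kg

Final answer:
(a) velocity ratio vₚ/vₐ = 9.243
(b) orbital period T = 3.049 years
(c) semi-major axis a = 0.3241 AU
(d) semi-latus rectum p = 0.1142 AU
(e) specific energy ε = -5.012 MJ/kg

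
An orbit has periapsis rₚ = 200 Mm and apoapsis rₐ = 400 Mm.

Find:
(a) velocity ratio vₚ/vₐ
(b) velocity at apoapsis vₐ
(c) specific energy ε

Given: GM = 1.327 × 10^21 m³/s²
rₚ = 200 Mm = 2 × 10^8 m
rₐ = 400 Mm = 4 × 10^8 m
GM = 1.327 × 10^21 m³/s²
a = (rₚ + rₐ)/2 = 3 × 10^8 m
e = (rₐ − rₚ)/(rₐ + rₚ) = (2 × 10^8) / (6 × 10^8) = 0.333333
(a) vₚ/vₐ = rₐ/rₚ (angular momentum) = (4 × 10^8) / (2 × 10^8) = 2 ≈ 2
(b) vₐ² = GM (2/rₐ − 1/a) = 1.327 × 10^21 × (5 × 10^-9 − 3.33333 × 10^-9) = 2.21167 × 10^12 m²/s²;  vₐ = 1.48717 × 10^6 m/s ≈ 1487 km/s
(c) 2a = 6 × 10^8 m;  ε = −GM/(2a) = -2.21167 × 10^12 J/kg ≈ -2212 GJ/kg

Final answer:
(a) velocity ratio vₚ/vₐ = 2
(b) velocity at apoapsis vₐ = 1487 km/s
(c) specific energy ε = -2212 GJ/kg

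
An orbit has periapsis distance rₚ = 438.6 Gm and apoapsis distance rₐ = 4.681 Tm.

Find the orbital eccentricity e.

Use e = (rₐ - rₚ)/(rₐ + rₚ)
rₚ = 438.6 Gm = 4.386 × 10^11 m
rₐ = 4.681 Tm = 4.681 × 10^12 m
rₐ − rₚ = 4.2424 × 10^12 m
rₐ + rₚ = 5.1196 × 10^12 m
e = (rₐ − rₚ)/(rₐ + rₚ) = 0.828658

Final answer: e = 0.8287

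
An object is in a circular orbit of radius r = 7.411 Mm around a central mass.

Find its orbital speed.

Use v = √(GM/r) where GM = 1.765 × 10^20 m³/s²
r = 7.411 Mm = 7.411 × 10^6 m
GM = 1.765 × 10^20 m³/s²
GM/r = (1.765 × 10^20) / (7.411 × 10^6) = 2.38159 × 10^13 m²/s²
v = √(GM/r) = 4.88016 × 10^6 m/s ≈ 4880 km/s

Final answer: 4880 km/s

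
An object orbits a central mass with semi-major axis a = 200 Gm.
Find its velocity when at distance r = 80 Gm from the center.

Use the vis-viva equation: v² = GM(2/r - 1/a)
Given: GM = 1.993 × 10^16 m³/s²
a = 200 Gm = 2 × 10^11 m
r = 80 Gm = 8 × 10^10 m
GM = 1.993 × 10^16 m³/s²
2/r − 1/a = 2.5 × 10^-11 − 5 × 10^-12 = 2 × 10^-11 m⁻¹
v² = GM (2/r − 1/a) = 398600 m²/s²
v = 631.348 m/s ≈ 631.3 m/s

Final answer: 631.3 m/s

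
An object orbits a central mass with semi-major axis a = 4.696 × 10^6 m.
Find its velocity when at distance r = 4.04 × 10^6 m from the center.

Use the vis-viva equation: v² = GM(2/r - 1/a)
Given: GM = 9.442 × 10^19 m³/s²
a = 4.696 × 10^6 m
r = 4.04 × 10^6 m
GM = 9.442 × 10^19 m³/s²
2/r − 1/a = 4.9505 × 10^-7 − 2.12947 × 10^-7 = 2.82102 × 10^-7 m⁻¹
v² = GM (2/r − 1/a) = 2.66361 × 10^13 m²/s²
v = 5.16102 × 10^6 m/s ≈ 5161 km/s

Final answer: 5161 km/s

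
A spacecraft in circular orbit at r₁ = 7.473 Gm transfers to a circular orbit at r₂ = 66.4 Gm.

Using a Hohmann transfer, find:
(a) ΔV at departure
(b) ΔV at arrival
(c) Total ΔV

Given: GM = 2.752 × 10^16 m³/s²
r₁ = 7.473 Gm = 7.473 × 10^9 m
r₂ = 66.4 Gm = 6.64 × 10^10 m
GM = 2.752 × 10^16 m³/s²
Transfer ellipse: a_t = (r₁ + r₂)/2 = 3.69365 × 10^10 m
Circular speed at r₁: v₁ = √(GM/r₁) = 1919.01 m/s
Transfer speed at r₁ (periapsis): v₁ₜ = √(GM(2/r₁ − 1/a_t)) = 2572.96 m/s
(a) ΔV₁ = v₁ₜ − v₁ = 653.951 m/s ≈ 654 m/s
Circular speed at r₂: v₂ = √(GM/r₂) = 643.784 m/s
Transfer speed at r₂ (apoapsis): v₂ₜ = √(GM(2/r₂ − 1/a_t)) = 289.574 m/s
(b) ΔV₂ = v₂ − v₂ₜ = 354.21 m/s ≈ 354.2 m/s
(c) ΔV_total = ΔV₁ + ΔV₂ = 1008.16 m/s ≈ 1.008 km/s

Final answer:
(a) ΔV₁ = 654 m/s
(b) ΔV₂ = 354.2 m/s
(c) ΔV_total = 1.008 km/s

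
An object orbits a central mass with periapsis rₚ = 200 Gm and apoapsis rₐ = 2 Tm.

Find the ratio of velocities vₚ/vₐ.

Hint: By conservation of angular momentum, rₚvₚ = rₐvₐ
rₚ = 200 Gm = 2 × 10^11 m
rₐ = 2 Tm = 2 × 10^12 m
rₚvₚ = rₐvₐ  ⇒  vₚ/vₐ = rₐ/rₚ
vₚ/vₐ = (2 × 10^12) / (2 × 10^11) = 10

Final answer: vₚ/vₐ = 10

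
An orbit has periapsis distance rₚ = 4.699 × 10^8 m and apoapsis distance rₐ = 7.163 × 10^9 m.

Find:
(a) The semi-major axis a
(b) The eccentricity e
rₚ = 4.699 × 10^8 m
rₐ = 7.163 × 10^9 m
(a) a = (rₚ + rₐ)/2 = 3.81645 × 10^9 m ≈ 3.816 × 10^9 m
(b) e = (rₐ − rₚ)/(rₐ + rₚ) = (6.6931 × 10^9) / (7.6329 × 10^9) = 0.876875

Final answer:
(a) a = 3.816 × 10^9 m
(b) e = 0.8769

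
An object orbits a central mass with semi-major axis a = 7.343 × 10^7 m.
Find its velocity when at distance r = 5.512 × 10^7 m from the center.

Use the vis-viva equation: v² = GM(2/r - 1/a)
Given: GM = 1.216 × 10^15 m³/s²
a = 7.343 × 10^7 m
r = 5.512 × 10^7 m
GM = 1.216 × 10^15 m³/s²
2/r − 1/a = 3.62845 × 10^-8 − 1.36184 × 10^-8 = 2.26661 × 10^-8 m⁻¹
v² = GM (2/r − 1/a) = 2.75619 × 10^7 m²/s²
v = 5249.95 m/s ≈ 5.25 km/s

Final answer: 5.25 km/s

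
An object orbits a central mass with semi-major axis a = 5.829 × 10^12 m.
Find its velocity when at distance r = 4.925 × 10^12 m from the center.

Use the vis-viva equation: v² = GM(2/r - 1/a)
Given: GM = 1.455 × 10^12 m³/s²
a = 5.829 × 10^12 m
r = 4.925 × 10^12 m
GM = 1.455 × 10^12 m³/s²
2/r − 1/a = 4.06091 × 10^-13 − 1.71556 × 10^-13 = 2.34535 × 10^-13 m⁻¹
v² = GM (2/r − 1/a) = 0.341249 m²/s²
v = 0.584165 m/s ≈ 0.5842 m/s

Final answer: 0.5842 m/s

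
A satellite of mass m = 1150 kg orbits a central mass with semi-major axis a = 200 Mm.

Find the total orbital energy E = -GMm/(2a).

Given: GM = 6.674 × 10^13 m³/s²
a = 200 Mm = 2 × 10^8 m
GM = 6.674 × 10^13 m³/s²
2a = 4 × 10^8 m
GMm = 6.674 × 10^13 × 1150 = 7.6751 × 10^16 m³·kg/s²
E = −GMm/(2a) = -1.91878 × 10^8 J ≈ -191.9 MJ

Final answer: -191.9 MJ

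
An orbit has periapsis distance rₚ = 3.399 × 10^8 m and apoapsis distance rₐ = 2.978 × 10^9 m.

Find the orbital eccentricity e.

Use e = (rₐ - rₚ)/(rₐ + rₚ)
rₚ = 3.399 × 10^8 m
rₐ = 2.978 × 10^9 m
rₐ − rₚ = 2.6381 × 10^9 m
rₐ + rₚ = 3.3179 × 10^9 m
e = (rₐ − rₚ)/(rₐ + rₚ) = 0.795111

Final answer: e = 0.7951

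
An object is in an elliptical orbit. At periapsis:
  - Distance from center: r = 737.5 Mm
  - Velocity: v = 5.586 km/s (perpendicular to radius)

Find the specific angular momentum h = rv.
r = 737.5 Mm = 7.375 × 10^8 m
v = 5.586 km/s = 5586 m/s
h = rv = 7.375 × 10^8 × 5586 = 4.11968 × 10^12 m²/s ≈ 4.12 × 10^12 m²/s

Final answer: h = 4.12 × 10^12 m²/s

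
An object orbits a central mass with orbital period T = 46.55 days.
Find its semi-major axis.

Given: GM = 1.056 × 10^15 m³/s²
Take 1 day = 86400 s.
T = 46.55 days = 4.02192 × 10^6 s
GM = 1.056 × 10^15 m³/s²
Kepler's third law: a³ = GM T² / (4π²)
T² = 1.61758 × 10^13 s²
a³ = (1.056 × 10^15) × (1.61758 × 10^13) / (4π²) = 4.32684 × 10^26 m³
a = (a³)^(1/3) = 7.56352 × 10^8 m ≈ 756.4 Mm

Final answer: 756.4 Mm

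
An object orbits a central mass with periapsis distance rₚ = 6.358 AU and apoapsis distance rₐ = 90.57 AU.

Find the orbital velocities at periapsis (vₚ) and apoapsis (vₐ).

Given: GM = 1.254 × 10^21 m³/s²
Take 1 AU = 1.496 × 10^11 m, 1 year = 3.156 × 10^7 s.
rₚ = 6.358 AU = 9.51157 × 10^11 m
rₐ = 90.57 AU = 1.35493 × 10^13 m
GM = 1.254 × 10^21 m³/s²
a = (rₚ + rₐ)/2 = 7.25021 × 10^12 m
Vis-viva: v² = GM (2/r − 1/a)
vₚ² = 1.254 × 10^21 × (2.1027 × 10^-12 − 1.37927 × 10^-13) = 2.46383 × 10^9 m²/s²
vₚ = 49637 m/s ≈ 10.47 AU/year
vₐ² = 1.254 × 10^21 × (1.47609 × 10^-13 − 1.37927 × 10^-13) = 1.21418 × 10^7 m²/s²
vₐ = 3484.51 m/s ≈ 0.7351 AU/year

Final answer: vₚ = 10.47 AU/year, vₐ = 0.7351 AU/year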